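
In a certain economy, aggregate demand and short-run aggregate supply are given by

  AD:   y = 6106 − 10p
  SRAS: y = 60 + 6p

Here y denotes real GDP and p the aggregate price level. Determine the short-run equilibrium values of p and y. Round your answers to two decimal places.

p = 377.88, y = 2327.25

Set AD = SRAS: 6106 − 10p = 60 + 6p, so 6046 = 16p and p = 377.88.
Substituting into AD, y = 6106 − 10p = 2327.25.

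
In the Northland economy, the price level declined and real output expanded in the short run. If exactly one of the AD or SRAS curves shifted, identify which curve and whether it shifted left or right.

P fell and Y rose. An AD shift moves P and Y in the same direction; an SRAS shift moves them in opposite directions.
Here P and Y moved in opposite directions, so the SRAS curve shifted.
Since Y rose, SRAS shifted right.

SRAS shifted right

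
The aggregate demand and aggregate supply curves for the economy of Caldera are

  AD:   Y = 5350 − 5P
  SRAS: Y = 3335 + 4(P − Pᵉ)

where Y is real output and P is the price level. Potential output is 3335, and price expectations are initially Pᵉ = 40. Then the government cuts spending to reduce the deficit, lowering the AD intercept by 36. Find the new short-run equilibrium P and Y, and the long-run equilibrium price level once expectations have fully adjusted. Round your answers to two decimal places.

AD shifts left: new AD is Y = 5314 − 5P. With Pᵉ = 40, SRAS is Y = 3175 + 4P.
Short run: 5314 − 5P = 3175 + 4P gives 2139 = 9P, so P = 237.67 and Y = 5314 − 5P = 4125.67.
Y = 4125.67 is above potential 3335; expectations adjust and SRAS shifts left until Y = 3335.
Long run: on the new AD curve, 3335 = 5314 − 5P gives P = 395.80.

Short run: P = 237.67, Y = 4125.67. Long run: P = 395.80.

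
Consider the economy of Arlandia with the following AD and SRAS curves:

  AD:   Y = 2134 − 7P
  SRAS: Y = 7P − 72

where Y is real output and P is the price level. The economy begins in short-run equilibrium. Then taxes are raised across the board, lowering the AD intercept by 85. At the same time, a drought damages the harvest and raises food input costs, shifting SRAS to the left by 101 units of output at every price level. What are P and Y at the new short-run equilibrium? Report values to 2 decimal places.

After both shocks: AD is Y = 2049 − 7P and SRAS is Y = 7P − 173.
Setting them equal: 2222 = 14P, so P = 158.71.
Substituting into AD, Y = 938.00.

P = 158.71, Y = 938.00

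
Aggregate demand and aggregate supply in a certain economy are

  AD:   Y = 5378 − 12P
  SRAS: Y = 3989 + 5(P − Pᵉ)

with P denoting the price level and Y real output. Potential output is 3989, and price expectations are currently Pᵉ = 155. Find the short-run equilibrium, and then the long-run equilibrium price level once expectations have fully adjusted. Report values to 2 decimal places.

Short run: P = 127.29, Y = 3850.47. Long run: P = 115.75.

Short run: with Pᵉ = 155, SRAS is Y = 3214 + 5P. Setting AD = SRAS gives 2164 = 17P, so P = 127.29 and Y = 5378 − 12P = 3850.47.
Output 3850.47 is below potential 3989, so over time expected prices fall and SRAS shifts right until Y returns to 3989.
Long run: Y = 3989 on the AD curve gives 3989 = 5378 − 12P, so P = 115.75.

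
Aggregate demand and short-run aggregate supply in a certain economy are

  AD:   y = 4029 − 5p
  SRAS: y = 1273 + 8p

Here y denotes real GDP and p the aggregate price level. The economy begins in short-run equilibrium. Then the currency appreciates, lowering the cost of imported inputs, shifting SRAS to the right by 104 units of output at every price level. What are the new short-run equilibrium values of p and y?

This is a positive supply shock: SRAS shifts right.
New SRAS: y = 1377 + 8p.
Set AD = SRAS: 4029 − 5p = 1377 + 8p, so 2652 = 13p and p = 204.
y = 4029 − 5·204 = 3009.

p = 204, y = 3009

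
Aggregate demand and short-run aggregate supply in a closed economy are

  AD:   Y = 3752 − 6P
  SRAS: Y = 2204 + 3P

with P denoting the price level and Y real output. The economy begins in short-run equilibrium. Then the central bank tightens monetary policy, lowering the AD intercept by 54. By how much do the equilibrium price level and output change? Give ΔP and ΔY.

ΔP = -6, ΔY = -18

This is a negative demand shock: AD shifts left.
New AD: Y = 3698 − 6P.
Set AD = SRAS: 3698 − 6P = 2204 + 3P, so 1494 = 9P and P = 166.
Y = 3698 − 6·166 = 2702.
Initially P = 172, Y = 2720, so ΔP = -6 and ΔY = -18.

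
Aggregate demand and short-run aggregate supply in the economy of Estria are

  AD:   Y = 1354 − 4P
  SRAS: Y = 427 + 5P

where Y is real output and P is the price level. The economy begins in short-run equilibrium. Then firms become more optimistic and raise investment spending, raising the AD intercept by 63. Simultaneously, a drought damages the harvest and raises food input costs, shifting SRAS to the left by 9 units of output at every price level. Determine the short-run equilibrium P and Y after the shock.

P = 111, Y = 973

After both shocks: AD is Y = 1417 − 4P and SRAS is Y = 418 + 5P.
Setting them equal: 999 = 9P, so P = 111.
Y = 1417 − 4·111 = 973.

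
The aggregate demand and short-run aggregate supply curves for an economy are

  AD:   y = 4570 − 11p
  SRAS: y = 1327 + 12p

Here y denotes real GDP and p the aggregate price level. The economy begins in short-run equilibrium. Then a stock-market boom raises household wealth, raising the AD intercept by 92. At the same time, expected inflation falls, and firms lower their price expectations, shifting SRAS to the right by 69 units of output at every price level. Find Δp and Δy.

After both shocks: AD is y = 4662 − 11p and SRAS is y = 1396 + 12p.
Setting them equal: 3266 = 23p, so p = 142.
y = 4662 − 11·142 = 3100.
Initially p = 141, y = 3019, so Δp = +1 and Δy = +81.

Δp = +1, Δy = +81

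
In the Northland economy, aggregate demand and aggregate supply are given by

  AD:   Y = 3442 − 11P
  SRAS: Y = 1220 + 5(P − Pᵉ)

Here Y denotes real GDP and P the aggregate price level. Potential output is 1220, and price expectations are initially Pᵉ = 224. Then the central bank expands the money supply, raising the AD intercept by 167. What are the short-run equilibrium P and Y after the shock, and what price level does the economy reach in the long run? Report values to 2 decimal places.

AD shifts right: new AD is Y = 3609 − 11P. With Pᵉ = 224, SRAS is Y = 100 + 5P.
Short run: 3609 − 11P = 100 + 5P gives 3509 = 16P, so P = 219.31 and Y = 3609 − 11P = 1196.56.
Y = 1196.56 is below potential 1220; expectations adjust and SRAS shifts right until Y = 1220.
Long run: on the new AD curve, 1220 = 3609 − 11P gives P = 217.18.

Short run: P = 219.31, Y = 1196.56. Long run: P = 217.18.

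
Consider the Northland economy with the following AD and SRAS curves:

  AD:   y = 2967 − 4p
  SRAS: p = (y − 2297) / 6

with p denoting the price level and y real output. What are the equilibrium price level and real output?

p = 67, y = 2699

Rearrange SRAS to y = 2297 + 6p.
Set AD = SRAS: 2967 − 4p = 2297 + 6p, so 670 = 10p and p = 67.
Then y = 2967 − 4·67 = 2699.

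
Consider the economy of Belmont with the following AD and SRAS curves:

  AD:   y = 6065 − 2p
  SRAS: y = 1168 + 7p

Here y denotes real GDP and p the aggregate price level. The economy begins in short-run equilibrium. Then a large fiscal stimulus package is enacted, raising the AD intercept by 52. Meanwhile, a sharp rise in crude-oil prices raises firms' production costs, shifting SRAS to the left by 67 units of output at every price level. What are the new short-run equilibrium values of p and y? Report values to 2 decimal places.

p = 557.33, y = 5002.33

After both shocks: AD is y = 6117 − 2p and SRAS is y = 1101 + 7p.
Setting them equal: 5016 = 9p, so p = 557.33.
Substituting into AD, y = 5002.33.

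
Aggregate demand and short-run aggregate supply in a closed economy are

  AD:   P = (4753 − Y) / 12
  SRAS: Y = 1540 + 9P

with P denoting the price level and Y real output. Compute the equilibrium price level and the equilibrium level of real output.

Rearrange AD to Y = 4753 − 12P.
Set AD = SRAS: 4753 − 12P = 1540 + 9P, so 3213 = 21P and P = 153.
Then Y = 4753 − 12·153 = 2917.

P = 153, Y = 2917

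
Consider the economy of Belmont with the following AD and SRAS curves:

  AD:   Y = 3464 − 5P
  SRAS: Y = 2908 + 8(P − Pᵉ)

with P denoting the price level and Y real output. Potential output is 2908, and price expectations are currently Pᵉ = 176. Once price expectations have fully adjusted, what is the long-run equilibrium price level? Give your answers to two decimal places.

Short run: with Pᵉ = 176, SRAS is Y = 1500 + 8P. Setting AD = SRAS gives 1964 = 13P, so P = 151.08 and Y = 3464 − 5P = 2708.62.
Output 2708.62 is below potential 2908, so over time expected prices fall and SRAS shifts right until Y returns to 2908.
Long run: Y = 2908 on the AD curve gives 2908 = 3464 − 5P, so P = 111.20.

Long-run P = 111.20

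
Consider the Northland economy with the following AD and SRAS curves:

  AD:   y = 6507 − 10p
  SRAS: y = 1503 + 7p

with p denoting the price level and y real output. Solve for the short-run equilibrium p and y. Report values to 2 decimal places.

p = 294.35, y = 3563.47

Set AD = SRAS: 6507 − 10p = 1503 + 7p, so 5004 = 17p and p = 294.35.
Substituting into AD, y = 6507 − 10p = 3563.47.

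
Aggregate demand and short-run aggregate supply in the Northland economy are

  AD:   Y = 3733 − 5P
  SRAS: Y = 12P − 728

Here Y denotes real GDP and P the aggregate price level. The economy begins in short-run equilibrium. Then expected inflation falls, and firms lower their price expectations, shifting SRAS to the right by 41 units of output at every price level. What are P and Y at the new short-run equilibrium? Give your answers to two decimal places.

P = 260.00, Y = 2433.00

This is a positive supply shock: SRAS shifts right.
New SRAS: Y = 12P − 687.
Set AD = SRAS: 3733 − 5P = 12P − 687, so 4420 = 17P and P = 260.00.
Substituting into AD, Y = 2433.00.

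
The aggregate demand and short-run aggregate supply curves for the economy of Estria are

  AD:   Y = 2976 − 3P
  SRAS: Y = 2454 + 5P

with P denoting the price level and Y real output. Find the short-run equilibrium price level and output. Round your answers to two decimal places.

P = 65.25, Y = 2780.25

Set AD = SRAS: 2976 − 3P = 2454 + 5P, so 522 = 8P and P = 65.25.
Substituting into AD, Y = 2976 − 3P = 2780.25.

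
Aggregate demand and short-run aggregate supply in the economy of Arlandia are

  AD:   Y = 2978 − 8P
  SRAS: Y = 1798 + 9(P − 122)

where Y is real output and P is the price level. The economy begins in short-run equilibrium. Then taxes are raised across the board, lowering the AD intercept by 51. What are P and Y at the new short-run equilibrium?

P = 131, Y = 1879

This is a negative demand shock: AD shifts left.
New AD: Y = 2927 − 8P.
SRAS can be written Y = 700 + 9P.
Set AD = SRAS: 2927 − 8P = 700 + 9P, so 2227 = 17P and P = 131.
Y = 2927 − 8·131 = 1879.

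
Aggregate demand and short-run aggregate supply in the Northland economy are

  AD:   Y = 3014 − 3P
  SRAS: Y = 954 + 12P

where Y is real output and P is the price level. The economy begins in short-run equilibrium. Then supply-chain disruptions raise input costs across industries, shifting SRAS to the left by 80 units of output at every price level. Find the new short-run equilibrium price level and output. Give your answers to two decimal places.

This is a negative supply shock: SRAS shifts left.
New SRAS: Y = 874 + 12P.
Set AD = SRAS: 3014 − 3P = 874 + 12P, so 2140 = 15P and P = 142.67.
Substituting into AD, Y = 2586.00.

P = 142.67, Y = 2586.00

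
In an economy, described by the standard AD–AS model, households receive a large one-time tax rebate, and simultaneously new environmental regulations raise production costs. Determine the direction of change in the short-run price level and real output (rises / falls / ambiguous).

The first event is a positive demand shock: AD shifts right, which by itself pushes P up and Y up.
The second is an adverse supply shock: SRAS shifts left, which by itself pushes P up and Y down.
Both shocks push P up, so P rises. The two shocks push Y in opposite directions, so the effect on Y is ambiguous.

Price level: rises; output: ambiguous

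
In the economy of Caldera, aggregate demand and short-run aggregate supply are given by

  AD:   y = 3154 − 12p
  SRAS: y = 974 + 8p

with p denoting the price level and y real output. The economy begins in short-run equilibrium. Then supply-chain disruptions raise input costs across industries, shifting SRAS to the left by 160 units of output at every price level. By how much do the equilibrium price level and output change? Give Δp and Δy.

This is a negative supply shock: SRAS shifts left.
New SRAS: y = 814 + 8p.
Set AD = SRAS: 3154 − 12p = 814 + 8p, so 2340 = 20p and p = 117.
y = 3154 − 12·117 = 1750.
Initially p = 109, y = 1846, so Δp = +8 and Δy = -96.

Δp = +8, Δy = -96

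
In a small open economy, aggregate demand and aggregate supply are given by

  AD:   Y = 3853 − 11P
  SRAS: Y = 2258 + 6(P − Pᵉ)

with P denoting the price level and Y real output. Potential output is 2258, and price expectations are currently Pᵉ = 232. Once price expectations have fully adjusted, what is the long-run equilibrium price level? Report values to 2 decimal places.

Long-run P = 145.00

Short run: with Pᵉ = 232, SRAS is Y = 866 + 6P. Setting AD = SRAS gives 2987 = 17P, so P = 175.71 and Y = 3853 − 11P = 1920.24.
Output 1920.24 is below potential 2258, so over time expected prices fall and SRAS shifts right until Y returns to 2258.
Long run: Y = 2258 on the AD curve gives 2258 = 3853 − 11P, so P = 145.00.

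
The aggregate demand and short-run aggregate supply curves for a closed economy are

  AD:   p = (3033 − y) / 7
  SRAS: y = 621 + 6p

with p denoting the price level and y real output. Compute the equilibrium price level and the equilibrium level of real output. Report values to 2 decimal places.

Rearrange AD to y = 3033 − 7p.
Set AD = SRAS: 3033 − 7p = 621 + 6p, so 2412 = 13p and p = 185.54.
Substituting into AD, y = 3033 − 7p = 1734.23.

p = 185.54, y = 1734.23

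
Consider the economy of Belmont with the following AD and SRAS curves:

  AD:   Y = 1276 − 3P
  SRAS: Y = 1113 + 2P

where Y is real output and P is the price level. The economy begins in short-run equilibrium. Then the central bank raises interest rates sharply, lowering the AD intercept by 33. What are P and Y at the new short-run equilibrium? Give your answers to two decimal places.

This is a negative demand shock: AD shifts left.
New AD: Y = 1243 − 3P.
Set AD = SRAS: 1243 − 3P = 1113 + 2P, so 130 = 5P and P = 26.00.
Substituting into AD, Y = 1165.00.

P = 26.00, Y = 1165.00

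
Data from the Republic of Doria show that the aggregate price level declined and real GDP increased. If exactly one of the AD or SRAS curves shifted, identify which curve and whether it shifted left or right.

SRAS shifted right

P fell and Y rose. An AD shift moves P and Y in the same direction; an SRAS shift moves them in opposite directions.
Here P and Y moved in opposite directions, so the SRAS curve shifted.
Since Y rose, SRAS shifted right.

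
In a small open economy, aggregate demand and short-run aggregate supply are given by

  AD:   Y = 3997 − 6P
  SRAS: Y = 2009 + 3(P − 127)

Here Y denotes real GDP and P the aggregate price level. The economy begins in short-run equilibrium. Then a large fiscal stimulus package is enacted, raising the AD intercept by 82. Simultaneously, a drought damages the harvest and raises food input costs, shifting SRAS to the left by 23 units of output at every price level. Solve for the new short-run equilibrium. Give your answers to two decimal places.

P = 274.89, Y = 2429.67

After both shocks: AD is Y = 4079 − 6P and SRAS is Y = 1605 + 3P.
Setting them equal: 2474 = 9P, so P = 274.89.
Substituting into AD, Y = 2429.67.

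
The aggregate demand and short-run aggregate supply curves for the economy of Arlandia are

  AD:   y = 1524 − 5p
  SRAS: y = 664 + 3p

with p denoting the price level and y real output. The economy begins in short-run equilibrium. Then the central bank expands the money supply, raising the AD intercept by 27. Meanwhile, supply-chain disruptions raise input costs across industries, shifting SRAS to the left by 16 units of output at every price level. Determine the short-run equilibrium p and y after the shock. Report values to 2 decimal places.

After both shocks: AD is y = 1551 − 5p and SRAS is y = 648 + 3p.
Setting them equal: 903 = 8p, so p = 112.88.
Substituting into AD, y = 986.63.

p = 112.88, y = 986.63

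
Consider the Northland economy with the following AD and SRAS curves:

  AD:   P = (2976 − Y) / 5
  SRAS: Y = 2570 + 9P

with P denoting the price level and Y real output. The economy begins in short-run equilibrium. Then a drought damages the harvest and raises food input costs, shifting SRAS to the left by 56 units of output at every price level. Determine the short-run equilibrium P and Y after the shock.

This is a negative supply shock: SRAS shifts left.
New SRAS: Y = 2514 + 9P.
Set AD = SRAS: 2976 − 5P = 2514 + 9P, so 462 = 14P and P = 33.
Y = 2976 − 5·33 = 2811.

P = 33, Y = 2811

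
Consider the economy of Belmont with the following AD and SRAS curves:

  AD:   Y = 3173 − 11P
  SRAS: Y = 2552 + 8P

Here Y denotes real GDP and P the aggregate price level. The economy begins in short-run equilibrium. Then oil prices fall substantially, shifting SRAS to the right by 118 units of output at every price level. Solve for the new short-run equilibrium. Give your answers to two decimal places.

This is a positive supply shock: SRAS shifts right.
New SRAS: Y = 2670 + 8P.
Set AD = SRAS: 3173 − 11P = 2670 + 8P, so 503 = 19P and P = 26.47.
Substituting into AD, Y = 2881.79.

P = 26.47, Y = 2881.79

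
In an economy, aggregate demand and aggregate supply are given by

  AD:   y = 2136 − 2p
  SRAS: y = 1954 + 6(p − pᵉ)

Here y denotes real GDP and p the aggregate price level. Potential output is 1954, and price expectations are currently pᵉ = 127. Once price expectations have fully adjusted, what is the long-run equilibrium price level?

Short run: with pᵉ = 127, SRAS is y = 1192 + 6p. Setting AD = SRAS gives 944 = 8p, so p = 118 and y = 2136 − 2·118 = 1900.
Output 1900 is below potential 1954, so over time expected prices fall and SRAS shifts right until y returns to 1954.
Long run: y = 1954 on the AD curve gives 1954 = 2136 − 2p, so p = 91.

Long-run p = 91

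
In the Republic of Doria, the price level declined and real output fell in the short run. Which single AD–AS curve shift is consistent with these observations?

AD shifted left

P fell and Y fell. An AD shift moves P and Y in the same direction; an SRAS shift moves them in opposite directions.
Here P and Y moved in the same direction, so the AD curve shifted.
Since Y fell, AD shifted left.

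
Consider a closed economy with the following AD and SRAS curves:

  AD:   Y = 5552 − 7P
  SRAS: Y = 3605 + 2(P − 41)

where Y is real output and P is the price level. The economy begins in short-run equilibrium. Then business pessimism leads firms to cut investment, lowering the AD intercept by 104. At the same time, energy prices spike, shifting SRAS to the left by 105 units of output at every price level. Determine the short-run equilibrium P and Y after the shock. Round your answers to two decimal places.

After both shocks: AD is Y = 5448 − 7P and SRAS is Y = 3418 + 2P.
Setting them equal: 2030 = 9P, so P = 225.56.
Substituting into AD, Y = 3869.11.

P = 225.56, Y = 3869.11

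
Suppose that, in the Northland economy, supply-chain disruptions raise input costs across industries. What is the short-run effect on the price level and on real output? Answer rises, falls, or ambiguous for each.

This is an adverse supply shock: SRAS shifts left.
Moving along the downward-sloping AD curve, P rises and Y falls.

Price level: rises; output: falls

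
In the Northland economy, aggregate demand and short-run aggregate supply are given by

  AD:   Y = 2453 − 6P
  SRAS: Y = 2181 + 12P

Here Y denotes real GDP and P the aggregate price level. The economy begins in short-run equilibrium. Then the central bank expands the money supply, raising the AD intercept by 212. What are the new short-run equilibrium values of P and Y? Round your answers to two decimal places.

P = 26.89, Y = 2503.67

This is a positive demand shock: AD shifts right.
New AD: Y = 2665 − 6P.
Set AD = SRAS: 2665 − 6P = 2181 + 12P, so 484 = 18P and P = 26.89.
Substituting into AD, Y = 2503.67.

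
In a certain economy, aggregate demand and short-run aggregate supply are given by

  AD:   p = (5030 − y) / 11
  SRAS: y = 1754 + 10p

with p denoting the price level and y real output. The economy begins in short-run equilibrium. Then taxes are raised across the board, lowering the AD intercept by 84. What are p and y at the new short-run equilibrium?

p = 152, y = 3274

This is a negative demand shock: AD shifts left.
New AD: y = 4946 − 11p.
Set AD = SRAS: 4946 − 11p = 1754 + 10p, so 3192 = 21p and p = 152.
y = 4946 − 11·152 = 3274.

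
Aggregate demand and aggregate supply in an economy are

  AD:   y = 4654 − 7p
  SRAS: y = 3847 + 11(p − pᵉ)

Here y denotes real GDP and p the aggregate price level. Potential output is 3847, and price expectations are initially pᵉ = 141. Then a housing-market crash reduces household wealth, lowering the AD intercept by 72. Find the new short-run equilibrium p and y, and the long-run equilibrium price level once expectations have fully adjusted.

AD shifts left: new AD is y = 4582 − 7p. With pᵉ = 141, SRAS is y = 2296 + 11p.
Short run: 4582 − 7p = 2296 + 11p gives 2286 = 18p, so p = 127 and y = 4582 − 7·127 = 3693.
y = 3693 is below potential 3847; expectations adjust and SRAS shifts right until y = 3847.
Long run: on the new AD curve, 3847 = 4582 − 7p gives p = 105.

Short run: p = 127, y = 3693. Long run: p = 105.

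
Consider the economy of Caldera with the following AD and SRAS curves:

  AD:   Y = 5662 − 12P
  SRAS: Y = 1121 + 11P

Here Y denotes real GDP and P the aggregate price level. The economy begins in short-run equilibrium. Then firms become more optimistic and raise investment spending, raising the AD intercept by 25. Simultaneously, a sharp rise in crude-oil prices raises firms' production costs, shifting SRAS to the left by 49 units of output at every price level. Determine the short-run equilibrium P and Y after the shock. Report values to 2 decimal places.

After both shocks: AD is Y = 5687 − 12P and SRAS is Y = 1072 + 11P.
Setting them equal: 4615 = 23P, so P = 200.65.
Substituting into AD, Y = 3279.17.

P = 200.65, Y = 3279.17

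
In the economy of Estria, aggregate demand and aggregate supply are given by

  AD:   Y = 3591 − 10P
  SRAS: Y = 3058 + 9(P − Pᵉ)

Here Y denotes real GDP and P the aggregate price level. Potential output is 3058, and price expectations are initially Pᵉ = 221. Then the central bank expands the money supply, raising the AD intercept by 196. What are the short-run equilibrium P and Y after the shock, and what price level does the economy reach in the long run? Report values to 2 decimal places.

AD shifts right: new AD is Y = 3787 − 10P. With Pᵉ = 221, SRAS is Y = 1069 + 9P.
Short run: 3787 − 10P = 1069 + 9P gives 2718 = 19P, so P = 143.05 and Y = 3787 − 10P = 2356.47.
Y = 2356.47 is below potential 3058; expectations adjust and SRAS shifts right until Y = 3058.
Long run: on the new AD curve, 3058 = 3787 − 10P gives P = 72.90.

Short run: P = 143.05, Y = 2356.47. Long run: P = 72.90.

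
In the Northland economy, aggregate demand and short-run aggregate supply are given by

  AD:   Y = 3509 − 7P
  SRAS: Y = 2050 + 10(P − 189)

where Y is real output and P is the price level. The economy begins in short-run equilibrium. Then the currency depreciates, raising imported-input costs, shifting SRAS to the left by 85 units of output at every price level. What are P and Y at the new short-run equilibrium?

This is a negative supply shock: SRAS shifts left.
New SRAS: Y = 75 + 10P.
Set AD = SRAS: 3509 − 7P = 75 + 10P, so 3434 = 17P and P = 202.
Y = 3509 − 7·202 = 2095.

P = 202, Y = 2095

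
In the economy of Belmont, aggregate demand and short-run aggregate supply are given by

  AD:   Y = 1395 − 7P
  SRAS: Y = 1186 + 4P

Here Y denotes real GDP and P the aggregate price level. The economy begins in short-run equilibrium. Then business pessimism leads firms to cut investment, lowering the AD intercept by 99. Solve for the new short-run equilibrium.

This is a negative demand shock: AD shifts left.
New AD: Y = 1296 − 7P.
Set AD = SRAS: 1296 − 7P = 1186 + 4P, so 110 = 11P and P = 10.
Y = 1296 − 7·10 = 1226.

P = 10, Y = 1226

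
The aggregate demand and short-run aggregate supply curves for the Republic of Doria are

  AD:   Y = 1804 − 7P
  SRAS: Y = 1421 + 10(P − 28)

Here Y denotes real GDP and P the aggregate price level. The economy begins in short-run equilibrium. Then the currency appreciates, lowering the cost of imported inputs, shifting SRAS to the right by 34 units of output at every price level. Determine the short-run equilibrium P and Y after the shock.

This is a positive supply shock: SRAS shifts right.
New SRAS: Y = 1175 + 10P.
Set AD = SRAS: 1804 − 7P = 1175 + 10P, so 629 = 17P and P = 37.
Y = 1804 − 7·37 = 1545.

P = 37, Y = 1545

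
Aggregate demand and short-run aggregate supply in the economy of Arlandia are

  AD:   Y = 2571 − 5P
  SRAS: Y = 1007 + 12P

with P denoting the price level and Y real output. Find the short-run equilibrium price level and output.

P = 92, Y = 2111

Set AD = SRAS: 2571 − 5P = 1007 + 12P, so 1564 = 17P and P = 92.
Then Y = 2571 − 5·92 = 2111.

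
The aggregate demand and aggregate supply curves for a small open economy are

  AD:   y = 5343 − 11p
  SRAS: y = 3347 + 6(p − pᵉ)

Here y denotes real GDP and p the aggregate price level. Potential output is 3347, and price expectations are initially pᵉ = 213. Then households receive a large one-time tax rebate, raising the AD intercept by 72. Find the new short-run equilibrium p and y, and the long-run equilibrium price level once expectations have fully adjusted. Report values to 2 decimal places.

Short run: p = 196.82, y = 3249.94. Long run: p = 188.00.

AD shifts right: new AD is y = 5415 − 11p. With pᵉ = 213, SRAS is y = 2069 + 6p.
Short run: 5415 − 11p = 2069 + 6p gives 3346 = 17p, so p = 196.82 and y = 5415 − 11p = 3249.94.
y = 3249.94 is below potential 3347; expectations adjust and SRAS shifts right until y = 3347.
Long run: on the new AD curve, 3347 = 5415 − 11p gives p = 188.00.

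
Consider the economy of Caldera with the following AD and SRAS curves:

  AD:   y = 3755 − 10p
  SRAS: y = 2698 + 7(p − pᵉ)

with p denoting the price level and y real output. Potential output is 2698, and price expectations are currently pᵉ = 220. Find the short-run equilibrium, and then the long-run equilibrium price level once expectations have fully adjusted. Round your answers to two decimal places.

Short run: p = 152.76, y = 2227.35. Long run: p = 105.70.

Short run: with pᵉ = 220, SRAS is y = 1158 + 7p. Setting AD = SRAS gives 2597 = 17p, so p = 152.76 and y = 3755 − 10p = 2227.35.
Output 2227.35 is below potential 2698, so over time expected prices fall and SRAS shifts right until y returns to 2698.
Long run: y = 2698 on the AD curve gives 2698 = 3755 − 10p, so p = 105.70.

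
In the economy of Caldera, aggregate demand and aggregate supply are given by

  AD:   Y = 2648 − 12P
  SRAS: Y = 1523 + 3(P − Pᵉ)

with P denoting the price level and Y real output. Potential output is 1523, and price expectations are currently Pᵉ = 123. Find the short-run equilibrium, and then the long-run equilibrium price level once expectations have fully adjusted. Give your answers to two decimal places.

Short run: P = 99.60, Y = 1452.80. Long run: P = 93.75.

Short run: with Pᵉ = 123, SRAS is Y = 1154 + 3P. Setting AD = SRAS gives 1494 = 15P, so P = 99.60 and Y = 2648 − 12P = 1452.80.
Output 1452.80 is below potential 1523, so over time expected prices fall and SRAS shifts right until Y returns to 1523.
Long run: Y = 1523 on the AD curve gives 1523 = 2648 − 12P, so P = 93.75.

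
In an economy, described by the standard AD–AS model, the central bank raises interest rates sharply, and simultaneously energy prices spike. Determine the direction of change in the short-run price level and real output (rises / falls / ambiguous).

The first event is a negative demand shock: AD shifts left, which by itself pushes P down and Y down.
The second is an adverse supply shock: SRAS shifts left, which by itself pushes P up and Y down.
The two shocks push P in opposite directions, so the effect on P is ambiguous. Both shocks push Y down, so Y falls.

Price level: ambiguous; output: falls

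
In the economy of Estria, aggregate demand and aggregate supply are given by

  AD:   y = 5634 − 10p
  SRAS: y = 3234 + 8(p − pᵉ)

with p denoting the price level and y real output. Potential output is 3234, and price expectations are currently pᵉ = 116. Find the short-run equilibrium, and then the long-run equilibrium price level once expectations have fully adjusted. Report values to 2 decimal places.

Short run: p = 184.89, y = 3785.11. Long run: p = 240.00.

Short run: with pᵉ = 116, SRAS is y = 2306 + 8p. Setting AD = SRAS gives 3328 = 18p, so p = 184.89 and y = 5634 − 10p = 3785.11.
Output 3785.11 is above potential 3234, so over time expected prices rise and SRAS shifts left until y returns to 3234.
Long run: y = 3234 on the AD curve gives 3234 = 5634 − 10p, so p = 240.00.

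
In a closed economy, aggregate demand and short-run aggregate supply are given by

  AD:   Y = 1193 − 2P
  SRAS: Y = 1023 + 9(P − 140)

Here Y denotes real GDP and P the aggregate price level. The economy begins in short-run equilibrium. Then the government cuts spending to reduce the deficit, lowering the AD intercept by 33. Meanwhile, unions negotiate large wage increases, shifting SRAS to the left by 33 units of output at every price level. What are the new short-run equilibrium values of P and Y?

P = 130, Y = 900

After both shocks: AD is Y = 1160 − 2P and SRAS is Y = 9P − 270.
Setting them equal: 1430 = 11P, so P = 130.
Y = 1160 − 2·130 = 900.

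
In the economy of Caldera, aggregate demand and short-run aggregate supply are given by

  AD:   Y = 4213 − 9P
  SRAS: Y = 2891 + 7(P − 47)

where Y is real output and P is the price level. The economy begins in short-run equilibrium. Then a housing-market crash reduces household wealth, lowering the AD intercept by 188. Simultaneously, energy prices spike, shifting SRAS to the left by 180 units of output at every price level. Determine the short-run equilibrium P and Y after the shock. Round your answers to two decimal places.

After both shocks: AD is Y = 4025 − 9P and SRAS is Y = 2382 + 7P.
Setting them equal: 1643 = 16P, so P = 102.69.
Substituting into AD, Y = 3100.81.

P = 102.69, Y = 3100.81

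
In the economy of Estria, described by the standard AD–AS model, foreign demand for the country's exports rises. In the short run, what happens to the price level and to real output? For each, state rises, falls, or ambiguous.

Price level: rises; output: rises

This is a positive demand shock: AD shifts right.
Moving along the upward-sloping SRAS curve, P rises and Y rises.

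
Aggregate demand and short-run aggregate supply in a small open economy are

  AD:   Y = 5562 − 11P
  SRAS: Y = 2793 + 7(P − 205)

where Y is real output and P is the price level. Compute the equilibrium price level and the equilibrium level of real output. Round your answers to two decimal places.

Write SRAS as Y = 2793 + 7P − 1435 = 1358 + 7P.
Set AD = SRAS: 5562 − 11P = 1358 + 7P, so 4204 = 18P and P = 233.56.
Substituting into AD, Y = 5562 − 11P = 2992.89.

P = 233.56, Y = 2992.89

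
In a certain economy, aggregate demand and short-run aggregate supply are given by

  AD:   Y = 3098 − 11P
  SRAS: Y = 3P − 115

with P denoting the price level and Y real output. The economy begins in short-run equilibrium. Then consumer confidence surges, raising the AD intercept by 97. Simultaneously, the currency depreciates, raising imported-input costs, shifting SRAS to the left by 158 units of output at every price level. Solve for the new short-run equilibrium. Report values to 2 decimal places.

After both shocks: AD is Y = 3195 − 11P and SRAS is Y = 3P − 273.
Setting them equal: 3468 = 14P, so P = 247.71.
Substituting into AD, Y = 470.14.

P = 247.71, Y = 470.14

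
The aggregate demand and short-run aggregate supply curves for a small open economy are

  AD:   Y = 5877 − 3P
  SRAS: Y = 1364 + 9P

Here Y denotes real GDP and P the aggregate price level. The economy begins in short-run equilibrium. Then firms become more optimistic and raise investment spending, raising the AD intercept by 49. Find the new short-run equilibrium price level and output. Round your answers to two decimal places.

P = 380.17, Y = 4785.50

This is a positive demand shock: AD shifts right.
New AD: Y = 5926 − 3P.
Set AD = SRAS: 5926 − 3P = 1364 + 9P, so 4562 = 12P and P = 380.17.
Substituting into AD, Y = 4785.50.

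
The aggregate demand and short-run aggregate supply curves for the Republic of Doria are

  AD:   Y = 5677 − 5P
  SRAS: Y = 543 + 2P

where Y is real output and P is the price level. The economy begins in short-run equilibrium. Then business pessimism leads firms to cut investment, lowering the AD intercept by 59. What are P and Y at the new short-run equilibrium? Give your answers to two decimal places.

P = 725.00, Y = 1993.00

This is a negative demand shock: AD shifts left.
New AD: Y = 5618 − 5P.
Set AD = SRAS: 5618 − 5P = 543 + 2P, so 5075 = 7P and P = 725.00.
Substituting into AD, Y = 1993.00.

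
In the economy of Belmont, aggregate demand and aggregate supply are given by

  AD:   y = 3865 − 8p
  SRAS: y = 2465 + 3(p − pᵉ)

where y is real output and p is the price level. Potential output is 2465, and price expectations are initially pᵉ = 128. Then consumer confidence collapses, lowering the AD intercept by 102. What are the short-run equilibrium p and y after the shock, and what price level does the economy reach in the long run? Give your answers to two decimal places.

Short run: p = 152.91, y = 2539.73. Long run: p = 162.25.

AD shifts left: new AD is y = 3763 − 8p. With pᵉ = 128, SRAS is y = 2081 + 3p.
Short run: 3763 − 8p = 2081 + 3p gives 1682 = 11p, so p = 152.91 and y = 3763 − 8p = 2539.73.
y = 2539.73 is above potential 2465; expectations adjust and SRAS shifts left until y = 2465.
Long run: on the new AD curve, 2465 = 3763 − 8p gives p = 162.25.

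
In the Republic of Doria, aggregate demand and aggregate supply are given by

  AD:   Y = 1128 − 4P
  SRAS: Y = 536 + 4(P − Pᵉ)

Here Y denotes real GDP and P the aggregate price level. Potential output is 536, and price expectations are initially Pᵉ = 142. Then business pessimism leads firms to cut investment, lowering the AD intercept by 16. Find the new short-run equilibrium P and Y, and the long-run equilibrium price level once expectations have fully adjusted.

AD shifts left: new AD is Y = 1112 − 4P. With Pᵉ = 142, SRAS is Y = 4P − 32.
Short run: 1112 − 4P = 4P − 32 gives 1144 = 8P, so P = 143 and Y = 1112 − 4·143 = 540.
Y = 540 is above potential 536; expectations adjust and SRAS shifts left until Y = 536.
Long run: on the new AD curve, 536 = 1112 − 4P gives P = 144.

Short run: P = 143, Y = 540. Long run: P = 144.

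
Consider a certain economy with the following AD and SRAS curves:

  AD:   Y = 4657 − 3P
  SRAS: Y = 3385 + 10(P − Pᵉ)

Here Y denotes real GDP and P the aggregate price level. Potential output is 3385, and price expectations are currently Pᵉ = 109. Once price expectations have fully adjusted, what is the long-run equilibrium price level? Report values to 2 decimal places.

Long-run P = 424.00

Short run: with Pᵉ = 109, SRAS is Y = 2295 + 10P. Setting AD = SRAS gives 2362 = 13P, so P = 181.69 and Y = 4657 − 3P = 4111.92.
Output 4111.92 is above potential 3385, so over time expected prices rise and SRAS shifts left until Y returns to 3385.
Long run: Y = 3385 on the AD curve gives 3385 = 4657 − 3P, so P = 424.00.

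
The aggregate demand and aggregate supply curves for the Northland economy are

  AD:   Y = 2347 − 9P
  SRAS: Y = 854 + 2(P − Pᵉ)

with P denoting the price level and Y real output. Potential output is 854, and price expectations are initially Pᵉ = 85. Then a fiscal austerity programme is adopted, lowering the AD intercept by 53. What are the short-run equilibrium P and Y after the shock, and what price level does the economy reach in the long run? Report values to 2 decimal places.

Short run: P = 146.36, Y = 976.73. Long run: P = 160.00.

AD shifts left: new AD is Y = 2294 − 9P. With Pᵉ = 85, SRAS is Y = 684 + 2P.
Short run: 2294 − 9P = 684 + 2P gives 1610 = 11P, so P = 146.36 and Y = 2294 − 9P = 976.73.
Y = 976.73 is above potential 854; expectations adjust and SRAS shifts left until Y = 854.
Long run: on the new AD curve, 854 = 2294 − 9P gives P = 160.00.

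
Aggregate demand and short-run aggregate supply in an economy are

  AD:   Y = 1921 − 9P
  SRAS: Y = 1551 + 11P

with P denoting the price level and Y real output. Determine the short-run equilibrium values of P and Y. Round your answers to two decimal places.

Set AD = SRAS: 1921 − 9P = 1551 + 11P, so 370 = 20P and P = 18.50.
Substituting into AD, Y = 1921 − 9P = 1754.50.

P = 18.50, Y = 1754.50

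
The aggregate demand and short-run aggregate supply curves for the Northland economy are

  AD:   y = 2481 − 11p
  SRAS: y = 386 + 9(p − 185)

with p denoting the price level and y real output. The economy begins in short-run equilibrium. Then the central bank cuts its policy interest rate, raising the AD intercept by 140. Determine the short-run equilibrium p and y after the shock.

This is a positive demand shock: AD shifts right.
New AD: y = 2621 − 11p.
SRAS can be written y = 9p − 1279.
Set AD = SRAS: 2621 − 11p = 9p − 1279, so 3900 = 20p and p = 195.
y = 2621 − 11·195 = 476.

p = 195, y = 476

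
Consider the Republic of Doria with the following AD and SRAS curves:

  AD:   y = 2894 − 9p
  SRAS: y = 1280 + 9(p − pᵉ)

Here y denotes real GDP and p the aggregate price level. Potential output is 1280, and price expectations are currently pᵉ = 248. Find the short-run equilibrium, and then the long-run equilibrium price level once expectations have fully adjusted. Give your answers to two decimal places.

Short run: p = 213.67, y = 971.00. Long run: p = 179.33.

Short run: with pᵉ = 248, SRAS is y = 9p − 952. Setting AD = SRAS gives 3846 = 18p, so p = 213.67 and y = 2894 − 9p = 971.00.
Output 971.00 is below potential 1280, so over time expected prices fall and SRAS shifts right until y returns to 1280.
Long run: y = 1280 on the AD curve gives 1280 = 2894 − 9p, so p = 179.33.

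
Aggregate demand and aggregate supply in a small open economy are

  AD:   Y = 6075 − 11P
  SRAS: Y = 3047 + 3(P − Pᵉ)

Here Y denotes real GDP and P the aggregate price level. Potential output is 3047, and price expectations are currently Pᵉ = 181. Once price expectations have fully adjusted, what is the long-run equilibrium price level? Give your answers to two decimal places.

Short run: with Pᵉ = 181, SRAS is Y = 2504 + 3P. Setting AD = SRAS gives 3571 = 14P, so P = 255.07 and Y = 6075 − 11P = 3269.21.
Output 3269.21 is above potential 3047, so over time expected prices rise and SRAS shifts left until Y returns to 3047.
Long run: Y = 3047 on the AD curve gives 3047 = 6075 − 11P, so P = 275.27.

Long-run P = 275.27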